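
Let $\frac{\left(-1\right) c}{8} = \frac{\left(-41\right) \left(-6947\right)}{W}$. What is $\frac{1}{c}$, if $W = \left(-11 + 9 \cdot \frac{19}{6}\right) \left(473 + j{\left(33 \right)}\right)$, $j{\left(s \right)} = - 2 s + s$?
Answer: $- \frac{1925}{569654} \approx -0.0033792$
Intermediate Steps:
$j{\left(s \right)} = - s$
$W = 7700$ ($W = \left(-11 + 9 \cdot \frac{19}{6}\right) \left(473 - 33\right) = \left(-11 + 9 \cdot 19 \cdot \frac{1}{6}\right) \left(473 - 33\right) = \left(-11 + 9 \cdot \frac{19}{6}\right) 440 = \left(-11 + \frac{57}{2}\right) 440 = \frac{35}{2} \cdot 440 = 7700$)
$c = - \frac{569654}{1925}$ ($c = - 8 \frac{\left(-41\right) \left(-6947\right)}{7700} = - 8 \cdot 284827 \cdot \frac{1}{7700} = \left(-8\right) \frac{284827}{7700} = - \frac{569654}{1925} \approx -295.92$)
$\frac{1}{c} = \frac{1}{- \frac{569654}{1925}} = - \frac{1925}{569654}$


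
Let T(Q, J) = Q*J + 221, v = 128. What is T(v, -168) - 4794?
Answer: -26077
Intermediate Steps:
T(Q, J) = 221 + J*Q (T(Q, J) = J*Q + 221 = 221 + J*Q)
T(v, -168) - 4794 = (221 - 168*128) - 4794 = (221 - 21504) - 4794 = -21283 - 4794 = -26077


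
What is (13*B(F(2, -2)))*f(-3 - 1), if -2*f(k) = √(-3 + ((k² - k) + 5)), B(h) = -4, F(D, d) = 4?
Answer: 26*√22 ≈ 121.95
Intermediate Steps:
f(k) = -√(2 + k² - k)/2 (f(k) = -√(-3 + ((k² - k) + 5))/2 = -√(-3 + (5 + k² - k))/2 = -√(2 + k² - k)/2)
(13*B(F(2, -2)))*f(-3 - 1) = (13*(-4))*(-√(2 + (-3 - 1)² - (-3 - 1))/2) = -(-26)*√(2 + (-4)² - 1*(-4)) = -(-26)*√(2 + 16 + 4) = -(-26)*√22 = 26*√22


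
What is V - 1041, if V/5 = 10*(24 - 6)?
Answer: -141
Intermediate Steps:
V = 900 (V = 5*(10*(24 - 6)) = 5*(10*18) = 5*180 = 900)
V - 1041 = 900 - 1041 = -141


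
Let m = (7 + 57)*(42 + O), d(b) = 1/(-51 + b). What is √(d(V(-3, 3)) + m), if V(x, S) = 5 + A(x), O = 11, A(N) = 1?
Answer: √763195/15 ≈ 58.241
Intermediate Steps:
V(x, S) = 6 (V(x, S) = 5 + 1 = 6)
m = 3392 (m = (7 + 57)*(42 + 11) = 64*53 = 3392)
√(d(V(-3, 3)) + m) = √(1/(-51 + 6) + 3392) = √(1/(-45) + 3392) = √(-1/45 + 3392) = √(152639/45) = √763195/15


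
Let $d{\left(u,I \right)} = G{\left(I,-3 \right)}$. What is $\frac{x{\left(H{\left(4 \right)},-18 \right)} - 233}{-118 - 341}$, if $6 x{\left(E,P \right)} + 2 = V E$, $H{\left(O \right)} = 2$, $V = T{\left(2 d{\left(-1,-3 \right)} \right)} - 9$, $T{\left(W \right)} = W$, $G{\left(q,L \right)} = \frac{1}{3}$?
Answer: $\frac{125}{243} \approx 0.5144$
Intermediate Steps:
$G{\left(q,L \right)} = \frac{1}{3}$
$d{\left(u,I \right)} = \frac{1}{3}$
$V = - \frac{25}{3}$ ($V = 2 \cdot \frac{1}{3} - 9 = \frac{2}{3} - 9 = - \frac{25}{3} \approx -8.3333$)
$x{\left(E,P \right)} = - \frac{1}{3} - \frac{25 E}{18}$ ($x{\left(E,P \right)} = - \frac{1}{3} + \frac{\left(- \frac{25}{3}\right) E}{6} = - \frac{1}{3} - \frac{25 E}{18}$)
$\frac{x{\left(H{\left(4 \right)},-18 \right)} - 233}{-118 - 341} = \frac{\left(- \frac{1}{3} - \frac{25}{9}\right) - 233}{-118 - 341} = \frac{\left(- \frac{1}{3} - \frac{25}{9}\right) - 233}{-459} = - \frac{- \frac{28}{9} - 233}{459} = \left(- \frac{1}{459}\right) \left(- \frac{2125}{9}\right) = \frac{125}{243}$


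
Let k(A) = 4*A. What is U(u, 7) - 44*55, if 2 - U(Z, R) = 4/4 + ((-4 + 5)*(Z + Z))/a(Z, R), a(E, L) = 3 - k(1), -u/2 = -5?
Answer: -2399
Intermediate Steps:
u = 10 (u = -2*(-5) = 10)
a(E, L) = -1 (a(E, L) = 3 - 4 = -1)
U(Z, R) = 1 + 2*Z (U(Z, R) = 2 - (4/4 + ((-4 + 5)*(Z + Z))/(-1)) = 2 - (4*(¼) + (1*(2*Z))*(-1)) = 2 - (1 + (2*Z)*(-1)) = 2 - (1 - 2*Z) = 2 + (-1 + 2*Z) = 1 + 2*Z)
U(u, 7) - 44*55 = (1 + 2*10) - 44*55 = (1 + 20) - 2420 = 21 - 2420 = -2399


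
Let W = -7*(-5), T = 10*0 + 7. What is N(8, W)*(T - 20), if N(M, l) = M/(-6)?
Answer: 52/3 ≈ 17.333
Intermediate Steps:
T = 7 (T = 0 + 7 = 7)
W = 35
N(M, l) = -M/6 (N(M, l) = M*(-1/6) = -M/6)
N(8, W)*(T - 20) = (-1/6*8)*(7 - 20) = -4/3*(-13) = 52/3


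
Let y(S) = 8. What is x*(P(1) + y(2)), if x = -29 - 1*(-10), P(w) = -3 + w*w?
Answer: -114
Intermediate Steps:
P(w) = -3 + w²
x = -19 (x = -29 + 10 = -19)
x*(P(1) + y(2)) = -19*((-3 + 1²) + 8) = -19*((-3 + 1) + 8) = -19*(-2 + 8) = -19*6 = -114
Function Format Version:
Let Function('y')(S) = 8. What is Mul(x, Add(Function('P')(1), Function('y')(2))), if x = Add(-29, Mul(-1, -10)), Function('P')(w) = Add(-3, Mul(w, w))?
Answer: -114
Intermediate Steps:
Function('P')(w) = Add(-3, Pow(w, 2))
x = -19 (x = Add(-29, 10) = -19)
Mul(x, Add(Function('P')(1), Function('y')(2))) = Mul(-19, Add(Add(-3, Pow(1, 2)), 8)) = Mul(-19, Add(Add(-3, 1), 8)) = Mul(-19, Add(-2, 8)) = Mul(-19, 6) = -114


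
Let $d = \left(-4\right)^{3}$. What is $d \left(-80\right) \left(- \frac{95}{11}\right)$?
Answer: $- \frac{486400}{11} \approx -44218.0$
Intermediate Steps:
$d = -64$
$d \left(-80\right) \left(- \frac{95}{11}\right) = \left(-64\right) \left(-80\right) \left(- \frac{95}{11}\right) = 5120 \left(\left(-95\right) \frac{1}{11}\right) = 5120 \left(- \frac{95}{11}\right) = - \frac{486400}{11}$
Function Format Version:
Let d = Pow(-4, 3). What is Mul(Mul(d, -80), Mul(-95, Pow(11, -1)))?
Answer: Rational(-486400, 11) ≈ -44218.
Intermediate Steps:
d = -64
Mul(Mul(d, -80), Mul(-95, Pow(11, -1))) = Mul(Mul(-64, -80), Mul(-95, Pow(11, -1))) = Mul(5120, Mul(-95, Rational(1, 11))) = Mul(5120, Rational(-95, 11)) = Rational(-486400, 11)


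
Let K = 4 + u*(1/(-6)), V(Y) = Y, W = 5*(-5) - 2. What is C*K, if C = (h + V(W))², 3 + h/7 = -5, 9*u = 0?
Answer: 27556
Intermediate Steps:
W = -27 (W = -25 - 2 = -27)
u = 0 (u = (⅑)*0 = 0)
h = -56 (h = -21 + 7*(-5) = -21 - 35 = -56)
C = 6889 (C = (-56 - 27)² = (-83)² = 6889)
K = 4 (K = 4 + 0*(1/(-6)) = 4 + 0*(1*(-⅙)) = 4 + 0*(-⅙) = 4 + 0 = 4)
C*K = 6889*4 = 27556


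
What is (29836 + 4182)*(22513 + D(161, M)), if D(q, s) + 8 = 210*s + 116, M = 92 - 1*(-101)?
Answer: 2148270718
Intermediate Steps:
M = 193 (M = 92 + 101 = 193)
D(q, s) = 108 + 210*s (D(q, s) = -8 + (210*s + 116) = -8 + (116 + 210*s) = 108 + 210*s)
(29836 + 4182)*(22513 + D(161, M)) = (29836 + 4182)*(22513 + (108 + 210*193)) = 34018*(22513 + (108 + 40530)) = 34018*(22513 + 40638) = 34018*63151 = 2148270718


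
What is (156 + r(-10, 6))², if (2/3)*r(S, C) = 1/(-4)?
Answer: 1550025/64 ≈ 24219.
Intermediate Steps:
r(S, C) = -3/8 (r(S, C) = (3/2)/(-4) = (3/2)*(-¼) = -3/8)
(156 + r(-10, 6))² = (156 - 3/8)² = (1245/8)² = 1550025/64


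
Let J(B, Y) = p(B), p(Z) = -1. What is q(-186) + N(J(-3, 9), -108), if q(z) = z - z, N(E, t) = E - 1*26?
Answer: -27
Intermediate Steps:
J(B, Y) = -1
N(E, t) = -26 + E (N(E, t) = E - 26 = -26 + E)
q(z) = 0
q(-186) + N(J(-3, 9), -108) = 0 + (-26 - 1) = 0 - 27 = -27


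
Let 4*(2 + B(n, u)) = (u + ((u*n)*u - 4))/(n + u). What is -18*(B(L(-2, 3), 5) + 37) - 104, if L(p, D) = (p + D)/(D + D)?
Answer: -1477/2 ≈ -738.50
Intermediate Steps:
L(p, D) = (D + p)/(2*D) (L(p, D) = (D + p)/((2*D)) = (D + p)*(1/(2*D)) = (D + p)/(2*D))
B(n, u) = -2 + (-4 + u + n*u**2)/(4*(n + u)) (B(n, u) = -2 + ((u + ((u*n)*u - 4))/(n + u))/4 = -2 + ((u + ((n*u)*u - 4))/(n + u))/4 = -2 + ((u + (n*u**2 - 4))/(n + u))/4 = -2 + ((u + (-4 + n*u**2))/(n + u))/4 = -2 + ((-4 + u + n*u**2)/(n + u))/4 = -2 + (-4 + u + n*u**2)/(4*(n + u)))
-18*(B(L(-2, 3), 5) + 37) - 104 = -18*((-4 - 4*(3 - 2)/3 - 7*5 + ((1/2)*(3 - 2)/3)*5**2)/(4*((1/2)*(3 - 2)/3 + 5)) + 37) - 104 = -18*((-4 - 4/3 - 35 + ((1/2)*(1/3)*1)*25)/(4*((1/2)*(1/3)*1 + 5)) + 37) - 104 = -18*((-4 - 8*1/6 - 35 + (1/6)*25)/(4*(1/6 + 5)) + 37) - 104 = -18*((-4 - 4/3 - 35 + 25/6)/(4*(31/6)) + 37) - 104 = -18*((1/4)*(6/31)*(-217/6) + 37) - 104 = -18*(-7/4 + 37) - 104 = -18*141/4 - 104 = -1269/2 - 104 = -1477/2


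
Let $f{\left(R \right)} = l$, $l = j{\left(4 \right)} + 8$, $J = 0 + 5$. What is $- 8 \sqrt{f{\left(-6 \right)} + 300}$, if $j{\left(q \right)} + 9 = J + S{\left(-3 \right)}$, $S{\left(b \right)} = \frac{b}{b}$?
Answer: $- 8 \sqrt{305} \approx -139.71$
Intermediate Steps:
$S{\left(b \right)} = 1$
$J = 5$
$j{\left(q \right)} = -3$ ($j{\left(q \right)} = -9 + \left(5 + 1\right) = -9 + 6 = -3$)
$l = 5$ ($l = -3 + 8 = 5$)
$f{\left(R \right)} = 5$
$- 8 \sqrt{f{\left(-6 \right)} + 300} = - 8 \sqrt{5 + 300} = - 8 \sqrt{305}$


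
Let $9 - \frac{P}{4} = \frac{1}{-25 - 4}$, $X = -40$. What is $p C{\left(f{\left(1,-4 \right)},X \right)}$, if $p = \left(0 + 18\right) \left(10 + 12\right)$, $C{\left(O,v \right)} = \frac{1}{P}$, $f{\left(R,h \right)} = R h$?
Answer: $\frac{2871}{262} \approx 10.958$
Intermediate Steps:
$P = \frac{1048}{29}$ ($P = 36 - \frac{4}{-25 - 4} = 36 - \frac{4}{-29} = 36 - - \frac{4}{29} = 36 + \frac{4}{29} = \frac{1048}{29} \approx 36.138$)
$C{\left(O,v \right)} = \frac{29}{1048}$ ($C{\left(O,v \right)} = \frac{1}{\frac{1048}{29}} = \frac{29}{1048}$)
$p = 396$ ($p = 18 \cdot 22 = 396$)
$p C{\left(f{\left(1,-4 \right)},X \right)} = 396 \cdot \frac{29}{1048} = \frac{2871}{262}$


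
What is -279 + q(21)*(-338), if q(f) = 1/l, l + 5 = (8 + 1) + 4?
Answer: -1285/4 ≈ -321.25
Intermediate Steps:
l = 8 (l = -5 + ((8 + 1) + 4) = -5 + (9 + 4) = -5 + 13 = 8)
q(f) = ⅛ (q(f) = 1/8 = ⅛)
-279 + q(21)*(-338) = -279 + (⅛)*(-338) = -279 - 169/4 = -1285/4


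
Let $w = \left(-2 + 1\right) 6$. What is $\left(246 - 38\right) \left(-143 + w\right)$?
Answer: $-30992$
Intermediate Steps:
$w = -6$ ($w = \left(-1\right) 6 = -6$)
$\left(246 - 38\right) \left(-143 + w\right) = \left(246 - 38\right) \left(-143 - 6\right) = 208 \left(-149\right) = -30992$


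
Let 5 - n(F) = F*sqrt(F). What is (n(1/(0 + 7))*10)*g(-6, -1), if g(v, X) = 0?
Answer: 0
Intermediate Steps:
n(F) = 5 - F**(3/2) (n(F) = 5 - F*sqrt(F) = 5 - F**(3/2))
(n(1/(0 + 7))*10)*g(-6, -1) = ((5 - (1/(0 + 7))**(3/2))*10)*0 = ((5 - (1/7)**(3/2))*10)*0 = ((5 - sqrt(7)/49)*10)*0 = (50 - 10*sqrt(7)/49)*0 = 0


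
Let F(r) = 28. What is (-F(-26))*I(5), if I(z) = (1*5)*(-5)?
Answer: 700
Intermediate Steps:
I(z) = -25 (I(z) = 5*(-5) = -25)
(-F(-26))*I(5) = -1*28*(-25) = -28*(-25) = 700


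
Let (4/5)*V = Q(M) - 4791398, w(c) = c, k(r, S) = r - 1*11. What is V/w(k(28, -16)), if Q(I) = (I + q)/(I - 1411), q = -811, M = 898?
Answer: -4096645435/11628 ≈ -3.5231e+5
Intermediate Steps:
k(r, S) = -11 + r (k(r, S) = r - 11 = -11 + r)
Q(I) = (-811 + I)/(-1411 + I) (Q(I) = (I - 811)/(I - 1411) = (-811 + I)/(-1411 + I))
V = -4096645435/684 (V = 5*((-811 + 898)/(-1411 + 898) - 4791398)/4 = 5*(87/(-513) - 4791398)/4 = 5*(-1/513*87 - 4791398)/4 = 5*(-29/171 - 4791398)/4 = (5/4)*(-819329087/171) = -4096645435/684 ≈ -5.9892e+6)
V/w(k(28, -16)) = -4096645435/(684*(-11 + 28)) = -4096645435/684/17 = -4096645435/684*1/17 = -4096645435/11628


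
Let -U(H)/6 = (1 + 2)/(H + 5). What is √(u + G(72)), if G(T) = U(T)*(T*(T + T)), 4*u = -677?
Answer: 5*I*√2459765/154 ≈ 50.921*I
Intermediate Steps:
u = -677/4 (u = (¼)*(-677) = -677/4 ≈ -169.25)
U(H) = -18/(5 + H) (U(H) = -6*(1 + 2)/(H + 5) = -18/(5 + H))
G(T) = -36*T²/(5 + T) (G(T) = (-18/(5 + T))*(T*(T + T)) = (-18/(5 + T))*(T*(2*T)) = (-18/(5 + T))*(2*T²) = -36*T²/(5 + T))
√(u + G(72)) = √(-677/4 - 36*72²/(5 + 72)) = √(-677/4 - 36*5184/77) = √(-677/4 - 36*5184*1/77) = √(-677/4 - 186624/77) = √(-798625/308) = 5*I*√2459765/154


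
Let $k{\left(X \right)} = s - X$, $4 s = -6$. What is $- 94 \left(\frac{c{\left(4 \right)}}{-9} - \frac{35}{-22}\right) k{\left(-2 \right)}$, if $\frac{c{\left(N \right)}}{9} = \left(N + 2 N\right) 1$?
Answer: $\frac{10763}{22} \approx 489.23$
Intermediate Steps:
$s = - \frac{3}{2}$ ($s = \frac{1}{4} \left(-6\right) = - \frac{3}{2} \approx -1.5$)
$c{\left(N \right)} = 27 N$ ($c{\left(N \right)} = 9 \left(N + 2 N\right) 1 = 9 \cdot 3 N 1 = 9 \cdot 3 N = 27 N$)
$k{\left(X \right)} = - \frac{3}{2} - X$
$- 94 \left(\frac{c{\left(4 \right)}}{-9} - \frac{35}{-22}\right) k{\left(-2 \right)} = - 94 \left(\frac{27 \cdot 4}{-9} - \frac{35}{-22}\right) \left(- \frac{3}{2} - -2\right) = - 94 \left(108 \left(- \frac{1}{9}\right) - - \frac{35}{22}\right) \left(- \frac{3}{2} + 2\right) = - 94 \left(-12 + \frac{35}{22}\right) \frac{1}{2} = \left(-94\right) \left(- \frac{229}{22}\right) \frac{1}{2} = \frac{10763}{11} \cdot \frac{1}{2} = \frac{10763}{22}$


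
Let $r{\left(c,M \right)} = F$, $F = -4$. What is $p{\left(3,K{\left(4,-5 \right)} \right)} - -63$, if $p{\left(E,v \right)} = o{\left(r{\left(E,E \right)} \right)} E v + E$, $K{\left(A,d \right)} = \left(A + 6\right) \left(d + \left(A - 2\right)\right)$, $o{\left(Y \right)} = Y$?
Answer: $426$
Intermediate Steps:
$r{\left(c,M \right)} = -4$
$K{\left(A,d \right)} = \left(6 + A\right) \left(-2 + A + d\right)$ ($K{\left(A,d \right)} = \left(6 + A\right) \left(d + \left(-2 + A\right)\right) = \left(6 + A\right) \left(-2 + A + d\right)$)
$p{\left(E,v \right)} = E - 4 E v$ ($p{\left(E,v \right)} = - 4 E v + E = E - 4 E v$)
$p{\left(3,K{\left(4,-5 \right)} \right)} - -63 = 3 \left(1 - 4 \left(-12 + 4^{2} + 4 \cdot 4 + 6 \left(-5\right) + 4 \left(-5\right)\right)\right) - -63 = 3 \left(1 - 4 \left(-12 + 16 + 16 - 30 - 20\right)\right) + 63 = 3 \left(1 - -120\right) + 63 = 3 \left(1 + 120\right) + 63 = 3 \cdot 121 + 63 = 363 + 63 = 426$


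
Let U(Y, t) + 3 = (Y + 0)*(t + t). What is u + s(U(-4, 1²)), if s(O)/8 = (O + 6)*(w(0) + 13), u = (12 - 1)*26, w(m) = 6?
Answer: -474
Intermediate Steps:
U(Y, t) = -3 + 2*Y*t (U(Y, t) = -3 + (Y + 0)*(t + t) = -3 + Y*(2*t) = -3 + 2*Y*t)
u = 286 (u = 11*26 = 286)
s(O) = 912 + 152*O (s(O) = 8*((O + 6)*(6 + 13)) = 8*((6 + O)*19) = 8*(114 + 19*O) = 912 + 152*O)
u + s(U(-4, 1²)) = 286 + (912 + 152*(-3 + 2*(-4)*1²)) = 286 + (912 + 152*(-3 + 2*(-4)*1)) = 286 + (912 + 152*(-3 - 8)) = 286 + (912 + 152*(-11)) = 286 + (912 - 1672) = 286 - 760 = -474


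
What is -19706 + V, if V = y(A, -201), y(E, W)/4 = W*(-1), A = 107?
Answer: -18902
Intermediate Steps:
y(E, W) = -4*W (y(E, W) = 4*(W*(-1)) = 4*(-W) = -4*W)
V = 804 (V = -4*(-201) = 804)
-19706 + V = -19706 + 804 = -18902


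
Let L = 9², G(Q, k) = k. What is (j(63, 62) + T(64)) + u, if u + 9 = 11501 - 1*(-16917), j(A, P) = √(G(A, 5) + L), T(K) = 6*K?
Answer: 28793 + √86 ≈ 28802.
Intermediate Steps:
L = 81
j(A, P) = √86 (j(A, P) = √(5 + 81) = √86)
u = 28409 (u = -9 + (11501 - 1*(-16917)) = -9 + (11501 + 16917) = -9 + 28418 = 28409)
(j(63, 62) + T(64)) + u = (√86 + 6*64) + 28409 = (√86 + 384) + 28409 = (384 + √86) + 28409 = 28793 + √86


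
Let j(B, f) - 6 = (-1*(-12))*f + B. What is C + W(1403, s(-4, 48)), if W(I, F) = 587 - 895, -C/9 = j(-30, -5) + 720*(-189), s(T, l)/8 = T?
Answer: 1225168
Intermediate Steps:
s(T, l) = 8*T
j(B, f) = 6 + B + 12*f (j(B, f) = 6 + ((-1*(-12))*f + B) = 6 + (12*f + B) = 6 + (B + 12*f) = 6 + B + 12*f)
C = 1225476 (C = -9*((6 - 30 + 12*(-5)) + 720*(-189)) = -9*((6 - 30 - 60) - 136080) = -9*(-84 - 136080) = -9*(-136164) = 1225476)
W(I, F) = -308
C + W(1403, s(-4, 48)) = 1225476 - 308 = 1225168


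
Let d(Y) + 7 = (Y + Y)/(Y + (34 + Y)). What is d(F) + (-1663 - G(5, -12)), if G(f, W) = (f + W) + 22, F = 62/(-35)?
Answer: -898167/533 ≈ -1685.1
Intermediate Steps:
F = -62/35 (F = 62*(-1/35) = -62/35 ≈ -1.7714)
d(Y) = -7 + 2*Y/(34 + 2*Y) (d(Y) = -7 + (Y + Y)/(Y + (34 + Y)) = -7 + (2*Y)/(34 + 2*Y) = -7 + 2*Y/(34 + 2*Y))
G(f, W) = 22 + W + f (G(f, W) = (W + f) + 22 = 22 + W + f)
d(F) + (-1663 - G(5, -12)) = (-119 - 6*(-62/35))/(17 - 62/35) + (-1663 - (22 - 12 + 5)) = (-119 + 372/35)/(533/35) + (-1663 - 1*15) = (35/533)*(-3793/35) + (-1663 - 15) = -3793/533 - 1678 = -898167/533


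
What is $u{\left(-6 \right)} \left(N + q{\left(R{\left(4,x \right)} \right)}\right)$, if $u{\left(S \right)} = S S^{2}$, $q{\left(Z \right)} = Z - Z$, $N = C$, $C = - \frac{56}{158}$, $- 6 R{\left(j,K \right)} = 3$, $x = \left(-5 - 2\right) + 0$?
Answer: $\frac{6048}{79} \approx 76.557$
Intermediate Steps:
$x = -7$ ($x = -7 + 0 = -7$)
$R{\left(j,K \right)} = - \frac{1}{2}$ ($R{\left(j,K \right)} = \left(- \frac{1}{6}\right) 3 = - \frac{1}{2}$)
$C = - \frac{28}{79}$ ($C = \left(-56\right) \frac{1}{158} = - \frac{28}{79} \approx -0.35443$)
$N = - \frac{28}{79} \approx -0.35443$
$q{\left(Z \right)} = 0$
$u{\left(S \right)} = S^{3}$
$u{\left(-6 \right)} \left(N + q{\left(R{\left(4,x \right)} \right)}\right) = \left(-6\right)^{3} \left(- \frac{28}{79} + 0\right) = \left(-216\right) \left(- \frac{28}{79}\right) = \frac{6048}{79}$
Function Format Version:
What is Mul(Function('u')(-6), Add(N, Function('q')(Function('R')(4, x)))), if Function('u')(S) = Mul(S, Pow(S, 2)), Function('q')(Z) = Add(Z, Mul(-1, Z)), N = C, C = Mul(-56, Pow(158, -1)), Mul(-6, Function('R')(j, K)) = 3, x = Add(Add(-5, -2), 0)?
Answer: Rational(6048, 79) ≈ 76.557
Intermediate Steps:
x = -7 (x = Add(-7, 0) = -7)
Function('R')(j, K) = Rational(-1, 2) (Function('R')(j, K) = Mul(Rational(-1, 6), 3) = Rational(-1, 2))
C = Rational(-28, 79) (C = Mul(-56, Rational(1, 158)) = Rational(-28, 79) ≈ -0.35443)
N = Rational(-28, 79) ≈ -0.35443
Function('q')(Z) = 0
Function('u')(S) = Pow(S, 3)
Mul(Function('u')(-6), Add(N, Function('q')(Function('R')(4, x)))) = Mul(Pow(-6, 3), Add(Rational(-28, 79), 0)) = Mul(-216, Rational(-28, 79)) = Rational(6048, 79)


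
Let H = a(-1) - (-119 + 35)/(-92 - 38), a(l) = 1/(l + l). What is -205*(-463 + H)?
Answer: 2473899/26 ≈ 95150.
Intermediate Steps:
a(l) = 1/(2*l)
H = -149/130 (H = (½)/(-1) - (-119 + 35)/(-92 - 38) = (½)*(-1) - (-84)/(-130) = -½ - (-84)*(-1)/130 = -½ - 1*42/65 = -½ - 42/65 = -149/130 ≈ -1.1462)
-205*(-463 + H) = -205*(-463 - 149/130) = -205*(-60339/130) = 2473899/26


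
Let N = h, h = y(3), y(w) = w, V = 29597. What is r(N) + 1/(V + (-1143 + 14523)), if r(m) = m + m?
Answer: 257863/42977 ≈ 6.0000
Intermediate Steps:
h = 3
N = 3
r(m) = 2*m
r(N) + 1/(V + (-1143 + 14523)) = 2*3 + 1/(29597 + (-1143 + 14523)) = 6 + 1/(29597 + 13380) = 6 + 1/42977 = 257863/42977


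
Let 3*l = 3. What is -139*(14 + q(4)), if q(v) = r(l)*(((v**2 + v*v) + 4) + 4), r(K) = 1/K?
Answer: -7506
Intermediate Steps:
l = 1 (l = (1/3)*3 = 1)
q(v) = 8 + 2*v**2 (q(v) = (((v**2 + v*v) + 4) + 4)/1 = 1*(((v**2 + v**2) + 4) + 4) = 1*((2*v**2 + 4) + 4) = 1*((4 + 2*v**2) + 4) = 1*(8 + 2*v**2) = 8 + 2*v**2)
-139*(14 + q(4)) = -139*(14 + (8 + 2*4**2)) = -139*(14 + (8 + 2*16)) = -139*(14 + (8 + 32)) = -139*(14 + 40) = -139*54 = -7506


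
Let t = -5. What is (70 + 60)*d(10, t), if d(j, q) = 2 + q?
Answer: -390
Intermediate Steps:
(70 + 60)*d(10, t) = (70 + 60)*(2 - 5) = 130*(-3) = -390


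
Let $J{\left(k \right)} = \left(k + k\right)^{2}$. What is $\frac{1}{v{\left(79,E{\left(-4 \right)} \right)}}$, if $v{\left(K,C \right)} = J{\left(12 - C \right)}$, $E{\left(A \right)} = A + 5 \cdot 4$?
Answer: $\frac{1}{64} \approx 0.015625$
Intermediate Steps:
$J{\left(k \right)} = 4 k^{2}$ ($J{\left(k \right)} = \left(2 k\right)^{2} = 4 k^{2}$)
$E{\left(A \right)} = 20 + A$ ($E{\left(A \right)} = A + 20 = 20 + A$)
$v{\left(K,C \right)} = 4 \left(12 - C\right)^{2}$
$\frac{1}{v{\left(79,E{\left(-4 \right)} \right)}} = \frac{1}{4 \left(-12 + \left(20 - 4\right)\right)^{2}} = \frac{1}{4 \left(-12 + 16\right)^{2}} = \frac{1}{4 \cdot 4^{2}} = \frac{1}{4 \cdot 16} = \frac{1}{64}$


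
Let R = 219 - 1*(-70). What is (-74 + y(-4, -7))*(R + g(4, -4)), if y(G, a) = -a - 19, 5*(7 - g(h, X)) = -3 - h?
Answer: -127882/5 ≈ -25576.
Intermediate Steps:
g(h, X) = 38/5 + h/5 (g(h, X) = 7 - (-3 - h)/5 = 7 + (⅗ + h/5) = 38/5 + h/5)
R = 289 (R = 219 + 70 = 289)
y(G, a) = -19 - a
(-74 + y(-4, -7))*(R + g(4, -4)) = (-74 + (-19 - 1*(-7)))*(289 + (38/5 + (⅕)*4)) = (-74 + (-19 + 7))*(289 + (38/5 + ⅘)) = (-74 - 12)*(289 + 42/5) = -86*1487/5 = -127882/5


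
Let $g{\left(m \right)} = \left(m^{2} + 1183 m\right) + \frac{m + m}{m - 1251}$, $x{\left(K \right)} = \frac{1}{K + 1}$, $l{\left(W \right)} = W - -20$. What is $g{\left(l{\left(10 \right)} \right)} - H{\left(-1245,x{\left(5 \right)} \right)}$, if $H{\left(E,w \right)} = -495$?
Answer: $\frac{15012175}{407} \approx 36885.0$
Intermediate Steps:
$l{\left(W \right)} = 20 + W$ ($l{\left(W \right)} = W + 20 = 20 + W$)
$x{\left(K \right)} = \frac{1}{1 + K}$
$g{\left(m \right)} = m^{2} + 1183 m + \frac{2 m}{-1251 + m}$ ($g{\left(m \right)} = \left(m^{2} + 1183 m\right) + \frac{2 m}{-1251 + m} = m^{2} + 1183 m + \frac{2 m}{-1251 + m}$)
$g{\left(l{\left(10 \right)} \right)} - H{\left(-1245,x{\left(5 \right)} \right)} = \frac{\left(20 + 10\right) \left(-1479931 + \left(20 + 10\right)^{2} - 68 \left(20 + 10\right)\right)}{-1251 + \left(20 + 10\right)} - -495 = \frac{30 \left(-1479931 + 30^{2} - 2040\right)}{-1251 + 30} + 495 = \frac{30 \left(-1479931 + 900 - 2040\right)}{-1221} + 495 = 30 \left(- \frac{1}{1221}\right) \left(-1481071\right) + 495 = \frac{14810710}{407} + 495 = \frac{15012175}{407}$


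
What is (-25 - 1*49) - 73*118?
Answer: -8688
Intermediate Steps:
(-25 - 1*49) - 73*118 = (-25 - 49) - 8614 = -74 - 8614 = -8688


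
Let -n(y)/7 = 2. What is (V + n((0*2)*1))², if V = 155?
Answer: 19881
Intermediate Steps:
n(y) = -14 (n(y) = -7*2 = -14)
(V + n((0*2)*1))² = (155 - 14)² = 141² = 19881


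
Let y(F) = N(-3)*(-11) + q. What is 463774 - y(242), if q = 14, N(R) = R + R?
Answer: 463694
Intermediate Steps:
N(R) = 2*R
y(F) = 80 (y(F) = (2*(-3))*(-11) + 14 = -6*(-11) + 14 = 66 + 14 = 80)
463774 - y(242) = 463774 - 1*80 = 463774 - 80 = 463694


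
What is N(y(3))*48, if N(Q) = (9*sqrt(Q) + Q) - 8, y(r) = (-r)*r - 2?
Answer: -912 + 432*I*sqrt(11) ≈ -912.0 + 1432.8*I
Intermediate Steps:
y(r) = -2 - r**2 (y(r) = -r**2 - 2 = -2 - r**2)
N(Q) = -8 + Q + 9*sqrt(Q) (N(Q) = (Q + 9*sqrt(Q)) - 8 = -8 + Q + 9*sqrt(Q))
N(y(3))*48 = (-8 + (-2 - 1*3**2) + 9*sqrt(-2 - 1*3**2))*48 = (-8 + (-2 - 1*9) + 9*sqrt(-2 - 1*9))*48 = (-8 + (-2 - 9) + 9*sqrt(-2 - 9))*48 = (-8 - 11 + 9*sqrt(-11))*48 = (-8 - 11 + 9*(I*sqrt(11)))*48 = (-8 - 11 + 9*I*sqrt(11))*48 = (-19 + 9*I*sqrt(11))*48 = -912 + 432*I*sqrt(11)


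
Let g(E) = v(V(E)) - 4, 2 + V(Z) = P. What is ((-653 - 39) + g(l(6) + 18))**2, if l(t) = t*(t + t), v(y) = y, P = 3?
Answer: 483025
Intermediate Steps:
V(Z) = 1 (V(Z) = -2 + 3 = 1)
l(t) = 2*t**2 (l(t) = t*(2*t) = 2*t**2)
g(E) = -3 (g(E) = 1 - 4 = -3)
((-653 - 39) + g(l(6) + 18))**2 = ((-653 - 39) - 3)**2 = (-692 - 3)**2 = (-695)**2 = 483025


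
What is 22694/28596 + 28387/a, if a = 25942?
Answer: 175060300/92729679 ≈ 1.8879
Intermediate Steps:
22694/28596 + 28387/a = 22694/28596 + 28387/25942 = 22694*(1/28596) + 28387*(1/25942) = 11347/14298 + 28387/25942 = 175060300/92729679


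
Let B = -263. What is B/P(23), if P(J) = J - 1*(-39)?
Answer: -263/62 ≈ -4.2419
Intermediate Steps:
P(J) = 39 + J (P(J) = J + 39 = 39 + J)
B/P(23) = -263/(39 + 23) = -263/62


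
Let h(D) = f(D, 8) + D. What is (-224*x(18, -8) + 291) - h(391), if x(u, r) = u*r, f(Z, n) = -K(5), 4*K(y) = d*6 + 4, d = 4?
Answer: 32163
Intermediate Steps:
K(y) = 7 (K(y) = (4*6 + 4)/4 = (24 + 4)/4 = (¼)*28 = 7)
f(Z, n) = -7 (f(Z, n) = -1*7 = -7)
x(u, r) = r*u
h(D) = -7 + D
(-224*x(18, -8) + 291) - h(391) = (-(-1792)*18 + 291) - (-7 + 391) = (-224*(-144) + 291) - 1*384 = (32256 + 291) - 384 = 32547 - 384 = 32163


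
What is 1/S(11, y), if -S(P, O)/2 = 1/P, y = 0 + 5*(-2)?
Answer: -11/2 ≈ -5.5000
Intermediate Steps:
y = -10 (y = 0 - 10 = -10)
S(P, O) = -2/P
1/S(11, y) = 1/(-2/11) = -11/2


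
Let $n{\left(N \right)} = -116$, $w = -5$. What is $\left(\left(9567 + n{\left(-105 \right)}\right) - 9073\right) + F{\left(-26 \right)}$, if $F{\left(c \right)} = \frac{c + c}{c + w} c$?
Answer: $\frac{10366}{31} \approx 334.39$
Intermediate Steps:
$F{\left(c \right)} = \frac{2 c^{2}}{-5 + c}$ ($F{\left(c \right)} = \frac{c + c}{c - 5} c = \frac{2 c}{-5 + c} c = \frac{2 c^{2}}{-5 + c}$)
$\left(\left(9567 + n{\left(-105 \right)}\right) - 9073\right) + F{\left(-26 \right)} = \left(\left(9567 - 116\right) - 9073\right) + \frac{2 \left(-26\right)^{2}}{-5 - 26} = \left(9451 - 9073\right) + 2 \cdot 676 \frac{1}{-31} = 378 + 2 \cdot 676 \left(- \frac{1}{31}\right) = 378 - \frac{1352}{31} = \frac{10366}{31}$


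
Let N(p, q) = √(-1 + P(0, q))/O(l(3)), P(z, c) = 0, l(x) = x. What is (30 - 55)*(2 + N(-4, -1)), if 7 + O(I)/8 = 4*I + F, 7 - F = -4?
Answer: -50 - 25*I/128 ≈ -50.0 - 0.19531*I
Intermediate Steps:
F = 11 (F = 7 - 1*(-4) = 7 + 4 = 11)
O(I) = 32 + 32*I (O(I) = -56 + 8*(4*I + 11) = -56 + 8*(11 + 4*I) = -56 + (88 + 32*I) = 32 + 32*I)
N(p, q) = I/128 (N(p, q) = √(-1 + 0)/(32 + 32*3) = √(-1)/(32 + 96) = I/128)
(30 - 55)*(2 + N(-4, -1)) = (30 - 55)*(2 + I/128) = -25*(2 + I/128) = -50 - 25*I/128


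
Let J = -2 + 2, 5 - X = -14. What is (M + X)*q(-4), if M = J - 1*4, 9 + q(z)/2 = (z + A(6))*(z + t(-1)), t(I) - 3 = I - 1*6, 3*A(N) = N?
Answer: 210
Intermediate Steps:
A(N) = N/3
t(I) = -3 + I (t(I) = 3 + (I - 1*6) = 3 + (I - 6) = 3 + (-6 + I) = -3 + I)
X = 19 (X = 5 - 1*(-14) = 5 + 14 = 19)
q(z) = -18 + 2*(-4 + z)*(2 + z) (q(z) = -18 + 2*((z + (⅓)*6)*(z + (-3 - 1))) = -18 + 2*((z + 2)*(z - 4)) = -18 + 2*((2 + z)*(-4 + z)) = -18 + 2*((-4 + z)*(2 + z)) = -18 + 2*(-4 + z)*(2 + z))
J = 0
M = -4 (M = 0 - 1*4 = 0 - 4 = -4)
(M + X)*q(-4) = (-4 + 19)*(-34 - 4*(-4) + 2*(-4)²) = 15*(-34 + 16 + 2*16) = 15*(-34 + 16 + 32) = 15*14 = 210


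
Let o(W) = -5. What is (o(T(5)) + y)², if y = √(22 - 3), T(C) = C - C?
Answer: (5 - √19)² ≈ 0.41101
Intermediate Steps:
T(C) = 0
y = √19 ≈ 4.3589
(o(T(5)) + y)² = (-5 + √19)²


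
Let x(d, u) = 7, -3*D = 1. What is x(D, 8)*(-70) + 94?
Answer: -396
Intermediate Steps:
D = -⅓ (D = -⅓*1 = -⅓ ≈ -0.33333)
x(D, 8)*(-70) + 94 = 7*(-70) + 94 = -490 + 94 = -396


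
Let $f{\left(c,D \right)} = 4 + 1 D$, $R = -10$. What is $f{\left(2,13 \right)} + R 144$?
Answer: $-1423$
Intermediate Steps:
$f{\left(c,D \right)} = 4 + D$
$f{\left(2,13 \right)} + R 144 = \left(4 + 13\right) - 1440 = 17 - 1440 = -1423$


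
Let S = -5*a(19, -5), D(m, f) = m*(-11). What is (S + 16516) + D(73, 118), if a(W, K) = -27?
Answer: 15848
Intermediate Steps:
D(m, f) = -11*m
S = 135 (S = -5*(-27) = 135)
(S + 16516) + D(73, 118) = (135 + 16516) - 11*73 = 16651 - 803 = 15848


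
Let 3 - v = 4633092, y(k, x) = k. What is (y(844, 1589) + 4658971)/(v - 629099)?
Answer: -4659815/5262188 ≈ -0.88553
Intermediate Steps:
v = -4633089 (v = 3 - 1*4633092 = 3 - 4633092 = -4633089)
(y(844, 1589) + 4658971)/(v - 629099) = (844 + 4658971)/(-4633089 - 629099) = 4659815/(-5262188) = 4659815*(-1/5262188) = -4659815/5262188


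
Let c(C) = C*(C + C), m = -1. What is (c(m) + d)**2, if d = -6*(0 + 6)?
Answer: 1156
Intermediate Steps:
c(C) = 2*C**2 (c(C) = C*(2*C) = 2*C**2)
d = -36 (d = -6*6 = -36)
(c(m) + d)**2 = (2*(-1)**2 - 36)**2 = (2*1 - 36)**2 = (2 - 36)**2 = (-34)**2 = 1156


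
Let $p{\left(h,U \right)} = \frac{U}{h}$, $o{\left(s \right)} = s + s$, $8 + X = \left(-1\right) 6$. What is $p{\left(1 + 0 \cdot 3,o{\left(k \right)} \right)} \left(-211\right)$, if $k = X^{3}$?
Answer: $1157968$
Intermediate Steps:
$X = -14$ ($X = -8 - 6 = -14$)
$k = -2744$ ($k = \left(-14\right)^{3} = -2744$)
$o{\left(s \right)} = 2 s$
$p{\left(1 + 0 \cdot 3,o{\left(k \right)} \right)} \left(-211\right) = \frac{2 \left(-2744\right)}{1 + 0 \cdot 3} \left(-211\right) = - \frac{5488}{1 + 0} \left(-211\right) = - \frac{5488}{1} \left(-211\right) = \left(-5488\right) 1 \left(-211\right) = \left(-5488\right) \left(-211\right) = 1157968$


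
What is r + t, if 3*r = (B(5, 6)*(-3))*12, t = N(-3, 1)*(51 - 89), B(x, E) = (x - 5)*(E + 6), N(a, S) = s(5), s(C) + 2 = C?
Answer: -114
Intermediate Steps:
s(C) = -2 + C
N(a, S) = 3 (N(a, S) = -2 + 5 = 3)
B(x, E) = (-5 + x)*(6 + E)
t = -114 (t = 3*(51 - 89) = 3*(-38) = -114)
r = 0 (r = (((-30 - 5*6 + 6*5 + 6*5)*(-3))*12)/3 = (((-30 - 30 + 30 + 30)*(-3))*12)/3 = ((0*(-3))*12)/3 = (0*12)/3 = (⅓)*0 = 0)
r + t = 0 - 114 = -114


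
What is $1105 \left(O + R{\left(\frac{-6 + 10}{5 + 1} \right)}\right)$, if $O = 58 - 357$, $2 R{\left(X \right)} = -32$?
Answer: $-348075$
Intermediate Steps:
$R{\left(X \right)} = -16$ ($R{\left(X \right)} = \frac{1}{2} \left(-32\right) = -16$)
$O = -299$
$1105 \left(O + R{\left(\frac{-6 + 10}{5 + 1} \right)}\right) = 1105 \left(-299 - 16\right) = 1105 \left(-315\right) = -348075$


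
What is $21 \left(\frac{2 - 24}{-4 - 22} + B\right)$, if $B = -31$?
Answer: $- \frac{8232}{13} \approx -633.23$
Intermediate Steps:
$21 \left(\frac{2 - 24}{-4 - 22} + B\right) = 21 \left(\frac{2 - 24}{-4 - 22} - 31\right) = 21 \left(- \frac{22}{-26} - 31\right) = 21 \left(\left(-22\right) \left(- \frac{1}{26}\right) - 31\right) = 21 \left(\frac{11}{13} - 31\right) = 21 \left(- \frac{392}{13}\right) = - \frac{8232}{13}$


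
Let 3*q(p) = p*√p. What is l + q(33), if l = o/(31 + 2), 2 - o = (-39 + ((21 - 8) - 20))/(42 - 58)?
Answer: -7/264 + 11*√33 ≈ 63.164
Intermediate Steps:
q(p) = p^(3/2)/3 (q(p) = (p*√p)/3 = p^(3/2)/3)
o = -7/8 (o = 2 - (-39 + ((21 - 8) - 20))/(42 - 58) = 2 - (-39 + (13 - 20))/(-16) = 2 - (-39 - 7)*(-1)/16 = 2 - (-46)*(-1)/16 = 2 - 1*23/8 = 2 - 23/8 = -7/8 ≈ -0.87500)
l = -7/264 (l = -7/(8*(31 + 2)) = -7/8/33 = -7/8*1/33 = -7/264 ≈ -0.026515)
l + q(33) = -7/264 + 33^(3/2)/3 = -7/264 + (33*√33)/3 = -7/264 + 11*√33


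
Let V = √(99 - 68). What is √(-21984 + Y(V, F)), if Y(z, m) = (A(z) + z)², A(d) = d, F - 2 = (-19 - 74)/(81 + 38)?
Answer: 2*I*√5465 ≈ 147.85*I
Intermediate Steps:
F = 145/119 (F = 2 + (-19 - 74)/(81 + 38) = 2 - 93/119 = 145/119 ≈ 1.2185)
V = √31 ≈ 5.5678
Y(z, m) = 4*z² (Y(z, m) = (z + z)² = (2*z)² = 4*z²)
√(-21984 + Y(V, F)) = √(-21984 + 4*(√31)²) = √(-21984 + 4*31) = √(-21984 + 124) = √(-21860) = 2*I*√5465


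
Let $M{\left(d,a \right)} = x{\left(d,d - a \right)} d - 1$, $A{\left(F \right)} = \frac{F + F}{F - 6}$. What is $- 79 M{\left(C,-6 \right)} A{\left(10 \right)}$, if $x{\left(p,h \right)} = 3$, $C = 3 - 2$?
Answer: $-790$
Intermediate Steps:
$A{\left(F \right)} = \frac{2 F}{-6 + F}$
$C = 1$ ($C = 3 - 2 = 1$)
$M{\left(d,a \right)} = -1 + 3 d$ ($M{\left(d,a \right)} = 3 d - 1 = -1 + 3 d$)
$- 79 M{\left(C,-6 \right)} A{\left(10 \right)} = - 79 \left(-1 + 3 \cdot 1\right) 2 \cdot 10 \frac{1}{-6 + 10} = - 79 \left(-1 + 3\right) 2 \cdot 10 \cdot \frac{1}{4} = \left(-79\right) 2 \cdot 2 \cdot 10 \cdot \frac{1}{4} = \left(-158\right) 5 = -790$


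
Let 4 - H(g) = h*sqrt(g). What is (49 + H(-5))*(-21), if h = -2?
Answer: -1113 - 42*I*sqrt(5) ≈ -1113.0 - 93.915*I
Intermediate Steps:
H(g) = 4 + 2*sqrt(g) (H(g) = 4 - (-2)*sqrt(g) = 4 + 2*sqrt(g))
(49 + H(-5))*(-21) = (49 + (4 + 2*sqrt(-5)))*(-21) = (49 + (4 + 2*(I*sqrt(5))))*(-21) = (49 + (4 + 2*I*sqrt(5)))*(-21) = (53 + 2*I*sqrt(5))*(-21) = -1113 - 42*I*sqrt(5)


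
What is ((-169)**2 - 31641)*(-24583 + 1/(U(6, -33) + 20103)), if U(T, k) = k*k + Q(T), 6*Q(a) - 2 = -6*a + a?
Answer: 2406318750220/31781 ≈ 7.5716e+7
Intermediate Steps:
Q(a) = 1/3 - 5*a/6 (Q(a) = 1/3 + (-6*a + a)/6 = 1/3 + (-5*a)/6 = 1/3 - 5*a/6)
U(T, k) = 1/3 + k**2 - 5*T/6 (U(T, k) = k*k + (1/3 - 5*T/6) = k**2 + (1/3 - 5*T/6) = 1/3 + k**2 - 5*T/6)
((-169)**2 - 31641)*(-24583 + 1/(U(6, -33) + 20103)) = ((-169)**2 - 31641)*(-24583 + 1/((1/3 + (-33)**2 - 5/6*6) + 20103)) = (28561 - 31641)*(-24583 + 1/((1/3 + 1089 - 5) + 20103)) = -3080*(-24583 + 1/(3253/3 + 20103)) = -3080*(-24583 + 1/(63562/3)) = -3080*(-24583 + 3/63562) = -3080*(-1562544643/63562) = 2406318750220/31781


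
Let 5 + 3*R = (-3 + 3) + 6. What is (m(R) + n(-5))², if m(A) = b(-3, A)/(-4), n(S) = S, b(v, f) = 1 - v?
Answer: 36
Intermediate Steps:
R = ⅓ (R = -5/3 + ((-3 + 3) + 6)/3 = -5/3 + (0 + 6)/3 = -5/3 + (⅓)*6 = -5/3 + 2 = ⅓ ≈ 0.33333)
m(A) = -1 (m(A) = (1 - 1*(-3))/(-4) = (1 + 3)*(-¼) = 4*(-¼) = -1)
(m(R) + n(-5))² = (-1 - 5)² = (-6)² = 36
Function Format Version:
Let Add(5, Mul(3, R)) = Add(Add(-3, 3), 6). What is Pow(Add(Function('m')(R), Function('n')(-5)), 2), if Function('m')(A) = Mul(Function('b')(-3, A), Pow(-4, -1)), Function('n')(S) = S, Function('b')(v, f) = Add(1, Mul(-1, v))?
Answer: 36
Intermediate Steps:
R = Rational(1, 3) (R = Add(Rational(-5, 3), Mul(Rational(1, 3), Add(Add(-3, 3), 6))) = Add(Rational(-5, 3), Mul(Rational(1, 3), Add(0, 6))) = Add(Rational(-5, 3), Mul(Rational(1, 3), 6)) = Add(Rational(-5, 3), 2) = Rational(1, 3) ≈ 0.33333)
Function('m')(A) = -1 (Function('m')(A) = Mul(Add(1, Mul(-1, -3)), Pow(-4, -1)) = Mul(Add(1, 3), Rational(-1, 4)) = Mul(4, Rational(-1, 4)) = -1)
Pow(Add(Function('m')(R), Function('n')(-5)), 2) = Pow(Add(-1, -5), 2) = Pow(-6, 2) = 36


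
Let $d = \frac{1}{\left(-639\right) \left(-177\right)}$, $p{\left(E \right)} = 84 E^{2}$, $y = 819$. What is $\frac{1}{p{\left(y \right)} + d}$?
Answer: $\frac{113103}{6372666836173} \approx 1.7748 \cdot 10^{-8}$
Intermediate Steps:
$d = \frac{1}{113103} \approx 8.8415 \cdot 10^{-6}$
$\frac{1}{p{\left(y \right)} + d} = \frac{1}{84 \cdot 819^{2} + \frac{1}{113103}} = \frac{1}{84 \cdot 670761 + \frac{1}{113103}} = \frac{1}{56343924 + \frac{1}{113103}} = \frac{1}{\frac{6372666836173}{113103}} = \frac{113103}{6372666836173}$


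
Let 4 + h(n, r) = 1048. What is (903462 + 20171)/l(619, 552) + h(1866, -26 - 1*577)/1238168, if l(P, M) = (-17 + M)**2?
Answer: 285977910811/88598658950 ≈ 3.2278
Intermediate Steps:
h(n, r) = 1044 (h(n, r) = -4 + 1048 = 1044)
(903462 + 20171)/l(619, 552) + h(1866, -26 - 1*577)/1238168 = (903462 + 20171)/((-17 + 552)**2) + 1044/1238168 = 923633/(535**2) + 1044*(1/1238168) = 923633/286225 + 261/309542 = 285977910811/88598658950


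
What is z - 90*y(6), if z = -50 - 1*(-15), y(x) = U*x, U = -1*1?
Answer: 505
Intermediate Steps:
U = -1
y(x) = -x
z = -35 (z = -50 + 15 = -35)
z - 90*y(6) = -35 - (-90)*6 = -35 - 90*(-6) = -35 + 540 = 505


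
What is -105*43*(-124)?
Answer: 559860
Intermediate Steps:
-105*43*(-124) = -4515*(-124) = 559860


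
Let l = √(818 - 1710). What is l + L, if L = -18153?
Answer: -18153 + 2*I*√223 ≈ -18153.0 + 29.866*I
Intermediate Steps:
l = 2*I*√223 (l = √(-892) = 2*I*√223 ≈ 29.866*I)
l + L = 2*I*√223 - 18153 = -18153 + 2*I*√223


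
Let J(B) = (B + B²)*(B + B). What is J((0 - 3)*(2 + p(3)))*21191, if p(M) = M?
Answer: -133503300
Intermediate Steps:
J(B) = 2*B*(B + B²) (J(B) = (B + B²)*(2*B) = 2*B*(B + B²))
J((0 - 3)*(2 + p(3)))*21191 = (2*((0 - 3)*(2 + 3))²*(1 + (0 - 3)*(2 + 3)))*21191 = (2*(-3*5)²*(1 - 3*5))*21191 = (2*(-15)²*(1 - 15))*21191 = (2*225*(-14))*21191 = -6300*21191 = -133503300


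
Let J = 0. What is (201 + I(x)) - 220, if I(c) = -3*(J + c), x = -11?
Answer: 14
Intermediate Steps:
I(c) = -3*c (I(c) = -3*(0 + c) = -3*c)
(201 + I(x)) - 220 = (201 - 3*(-11)) - 220 = (201 + 33) - 220 = 234 - 220 = 14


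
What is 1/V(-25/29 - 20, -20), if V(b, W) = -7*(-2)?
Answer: 1/14 ≈ 0.071429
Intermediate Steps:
V(b, W) = 14
1/V(-25/29 - 20, -20) = 1/14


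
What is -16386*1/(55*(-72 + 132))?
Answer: -2731/550 ≈ -4.9655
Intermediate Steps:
-16386*1/(55*(-72 + 132)) = -16386/(55*60) = -16386/3300 = -16386*1/3300 = -2731/550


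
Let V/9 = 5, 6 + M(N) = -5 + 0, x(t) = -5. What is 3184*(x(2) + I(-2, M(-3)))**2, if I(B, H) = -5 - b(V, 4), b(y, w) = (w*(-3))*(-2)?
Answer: 3680704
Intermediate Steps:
M(N) = -11 (M(N) = -6 + (-5 + 0) = -6 - 5 = -11)
V = 45 (V = 9*5 = 45)
b(y, w) = 6*w (b(y, w) = -3*w*(-2) = 6*w)
I(B, H) = -29 (I(B, H) = -5 - 6*4 = -5 - 1*24 = -5 - 24 = -29)
3184*(x(2) + I(-2, M(-3)))**2 = 3184*(-5 - 29)**2 = 3184*(-34)**2 = 3184*1156 = 3680704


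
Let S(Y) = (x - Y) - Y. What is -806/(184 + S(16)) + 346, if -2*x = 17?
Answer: 97690/287 ≈ 340.38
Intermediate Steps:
x = -17/2 (x = -½*17 = -17/2 ≈ -8.5000)
S(Y) = -17/2 - 2*Y (S(Y) = (-17/2 - Y) - Y = -17/2 - 2*Y)
-806/(184 + S(16)) + 346 = -806/(184 + (-17/2 - 2*16)) + 346 = -806/(184 + (-17/2 - 32)) + 346 = -806/(184 - 81/2) + 346 = -806/287/2 + 346 = -806*2/287 + 346 = -1612/287 + 346 = 97690/287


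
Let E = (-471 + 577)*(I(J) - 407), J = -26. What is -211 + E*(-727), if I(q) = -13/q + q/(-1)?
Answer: 29321880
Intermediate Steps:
I(q) = -q - 13/q (I(q) = -13/q + q*(-1) = -13/q - q = -q - 13/q)
E = -40333 (E = (-471 + 577)*((-1*(-26) - 13/(-26)) - 407) = 106*((26 - 13*(-1/26)) - 407) = 106*((26 + ½) - 407) = 106*(53/2 - 407) = 106*(-761/2) = -40333)
-211 + E*(-727) = -211 - 40333*(-727) = -211 + 29322091 = 29321880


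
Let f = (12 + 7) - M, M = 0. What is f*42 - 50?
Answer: 748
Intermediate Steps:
f = 19 (f = (12 + 7) - 1*0 = 19 + 0 = 19)
f*42 - 50 = 19*42 - 50 = 798 - 50 = 748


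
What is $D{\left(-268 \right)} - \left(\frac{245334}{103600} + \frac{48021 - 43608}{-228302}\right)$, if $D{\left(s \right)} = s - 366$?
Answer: $- \frac{3762744085217}{5913021800} \approx -636.35$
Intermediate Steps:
$D{\left(s \right)} = -366 + s$
$D{\left(-268 \right)} - \left(\frac{245334}{103600} + \frac{48021 - 43608}{-228302}\right) = \left(-366 - 268\right) - \left(\frac{245334}{103600} + \frac{48021 - 43608}{-228302}\right) = -634 - \left(245334 \cdot \frac{1}{103600} + \left(48021 - 43608\right) \left(- \frac{1}{228302}\right)\right) = -634 - \left(\frac{122667}{51800} + 4413 \left(- \frac{1}{228302}\right)\right) = -634 - \left(\frac{122667}{51800} - \frac{4413}{228302}\right) = -634 - \frac{13888264017}{5913021800} = - \frac{3762744085217}{5913021800}$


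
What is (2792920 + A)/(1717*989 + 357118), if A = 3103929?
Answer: 5896849/2055231 ≈ 2.8692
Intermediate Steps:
(2792920 + A)/(1717*989 + 357118) = (2792920 + 3103929)/(1717*989 + 357118) = 5896849/(1698113 + 357118) = 5896849/2055231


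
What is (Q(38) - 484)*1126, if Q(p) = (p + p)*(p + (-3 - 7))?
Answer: 1851144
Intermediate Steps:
Q(p) = 2*p*(-10 + p) (Q(p) = (2*p)*(p - 10) = (2*p)*(-10 + p) = 2*p*(-10 + p))
(Q(38) - 484)*1126 = (2*38*(-10 + 38) - 484)*1126 = (2*38*28 - 484)*1126 = (2128 - 484)*1126 = 1644*1126 = 1851144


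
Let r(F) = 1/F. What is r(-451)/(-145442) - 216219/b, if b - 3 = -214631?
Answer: 7091371623763/7039191217388 ≈ 1.0074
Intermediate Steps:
b = -214628 (b = 3 - 214631 = -214628)
r(-451)/(-145442) - 216219/b = 1/(-451*(-145442)) - 216219/(-214628) = -1/451*(-1/145442) - 216219*(-1/214628) = 1/65594342 + 216219/214628 = 7091371623763/7039191217388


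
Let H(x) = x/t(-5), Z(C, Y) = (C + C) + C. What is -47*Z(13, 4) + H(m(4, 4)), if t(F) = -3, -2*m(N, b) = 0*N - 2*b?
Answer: -5503/3 ≈ -1834.3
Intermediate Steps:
Z(C, Y) = 3*C (Z(C, Y) = 2*C + C = 3*C)
m(N, b) = b (m(N, b) = -(0*N - 2*b)/2 = -(0 - 2*b)/2 = -(-1)*b = b)
H(x) = -x/3 (H(x) = x/(-3) = x*(-⅓) = -x/3)
-47*Z(13, 4) + H(m(4, 4)) = -141*13 - ⅓*4 = -47*39 - 4/3 = -1833 - 4/3 = -5503/3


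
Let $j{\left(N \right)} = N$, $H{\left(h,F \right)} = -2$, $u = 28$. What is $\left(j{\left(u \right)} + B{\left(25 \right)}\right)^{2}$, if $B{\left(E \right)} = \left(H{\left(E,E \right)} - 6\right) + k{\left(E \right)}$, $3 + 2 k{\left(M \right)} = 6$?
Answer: $\frac{1849}{4} \approx 462.25$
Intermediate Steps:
$k{\left(M \right)} = \frac{3}{2}$ ($k{\left(M \right)} = - \frac{3}{2} + \frac{1}{2} \cdot 6 = - \frac{3}{2} + 3 = \frac{3}{2}$)
$B{\left(E \right)} = - \frac{13}{2}$ ($B{\left(E \right)} = \left(-2 - 6\right) + \frac{3}{2} = -8 + \frac{3}{2} = - \frac{13}{2}$)
$\left(j{\left(u \right)} + B{\left(25 \right)}\right)^{2} = \left(28 - \frac{13}{2}\right)^{2} = \left(\frac{43}{2}\right)^{2} = \frac{1849}{4}$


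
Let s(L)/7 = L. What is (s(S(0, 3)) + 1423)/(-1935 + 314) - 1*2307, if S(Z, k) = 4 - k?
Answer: -3741077/1621 ≈ -2307.9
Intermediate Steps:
s(L) = 7*L
(s(S(0, 3)) + 1423)/(-1935 + 314) - 1*2307 = (7*(4 - 1*3) + 1423)/(-1935 + 314) - 1*2307 = (7*(4 - 3) + 1423)/(-1621) - 2307 = (7*1 + 1423)*(-1/1621) - 2307 = (7 + 1423)*(-1/1621) - 2307 = 1430*(-1/1621) - 2307 = -1430/1621 - 2307 = -3741077/1621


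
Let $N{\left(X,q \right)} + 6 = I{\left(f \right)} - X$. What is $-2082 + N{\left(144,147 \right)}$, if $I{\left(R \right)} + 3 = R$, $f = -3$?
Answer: $-2238$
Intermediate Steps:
$I{\left(R \right)} = -3 + R$
$N{\left(X,q \right)} = -12 - X$ ($N{\left(X,q \right)} = -6 - \left(6 + X\right) = -12 - X$)
$-2082 + N{\left(144,147 \right)} = -2082 - 156 = -2238$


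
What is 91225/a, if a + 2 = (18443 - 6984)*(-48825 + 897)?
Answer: -91225/549206954 ≈ -0.00016610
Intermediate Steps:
a = -549206954 (a = -2 + (18443 - 6984)*(-48825 + 897) = -2 + 11459*(-47928) = -2 - 549206952 = -549206954)
91225/a = 91225/(-549206954) = 91225*(-1/549206954) = -91225/549206954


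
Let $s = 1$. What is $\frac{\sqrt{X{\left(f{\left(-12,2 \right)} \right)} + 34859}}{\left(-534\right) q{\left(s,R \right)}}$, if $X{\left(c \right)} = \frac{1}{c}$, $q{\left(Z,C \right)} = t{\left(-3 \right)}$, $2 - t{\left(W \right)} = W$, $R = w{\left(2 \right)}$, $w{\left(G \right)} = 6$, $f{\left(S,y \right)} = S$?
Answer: $- \frac{\sqrt{1254921}}{16020} \approx -0.069927$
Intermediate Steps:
$R = 6$
$t{\left(W \right)} = 2 - W$
$q{\left(Z,C \right)} = 5$ ($q{\left(Z,C \right)} = 2 - -3 = 2 + 3 = 5$)
$\frac{\sqrt{X{\left(f{\left(-12,2 \right)} \right)} + 34859}}{\left(-534\right) q{\left(s,R \right)}} = \frac{\sqrt{\frac{1}{-12} + 34859}}{\left(-534\right) 5} = \frac{\sqrt{- \frac{1}{12} + 34859}}{-2670} = \sqrt{\frac{418307}{12}} \left(- \frac{1}{2670}\right) = \frac{\sqrt{1254921}}{6} \left(- \frac{1}{2670}\right) = - \frac{\sqrt{1254921}}{16020}$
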